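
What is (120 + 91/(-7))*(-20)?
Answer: -2140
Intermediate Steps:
(120 + 91/(-7))*(-20) = (120 + 91*(-⅐))*(-20) = (120 - 13)*(-20) = 107*(-20) = -2140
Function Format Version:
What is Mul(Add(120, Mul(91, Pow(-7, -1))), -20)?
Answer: -2140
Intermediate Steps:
Mul(Add(120, Mul(91, Pow(-7, -1))), -20) = Mul(Add(120, Mul(91, Rational(-1, 7))), -20) = Mul(Add(120, -13), -20) = Mul(107, -20) = -2140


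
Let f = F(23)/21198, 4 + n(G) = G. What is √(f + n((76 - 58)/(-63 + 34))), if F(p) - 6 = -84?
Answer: I*√48544024143/102457 ≈ 2.1504*I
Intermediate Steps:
n(G) = -4 + G
F(p) = -78 (F(p) = 6 - 84 = -78)
f = -13/3533 (f = -78/21198 = -78*1/21198 = -13/3533 ≈ -0.0036796)
√(f + n((76 - 58)/(-63 + 34))) = √(-13/3533 + (-4 + (76 - 58)/(-63 + 34))) = √(-13/3533 + (-4 + 18/(-29))) = √(-13/3533 + (-4 + 18*(-1/29))) = √(-13/3533 + (-4 - 18/29)) = √(-13/3533 - 134/29) = √(-473799/102457) = I*√48544024143/102457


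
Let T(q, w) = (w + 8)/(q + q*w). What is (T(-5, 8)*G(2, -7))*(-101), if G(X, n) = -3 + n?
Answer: -3232/9 ≈ -359.11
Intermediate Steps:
T(q, w) = (8 + w)/(q + q*w)
(T(-5, 8)*G(2, -7))*(-101) = (((8 + 8)/((-5)*(1 + 8)))*(-3 - 7))*(-101) = (-⅕*16/9*(-10))*(-101) = (-⅕*⅑*16*(-10))*(-101) = -16/45*(-10)*(-101) = (32/9)*(-101) = -3232/9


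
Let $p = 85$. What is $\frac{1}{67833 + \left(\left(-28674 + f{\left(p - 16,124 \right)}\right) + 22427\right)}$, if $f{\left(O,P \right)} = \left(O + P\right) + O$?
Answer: $\frac{1}{61848} \approx 1.6169 \cdot 10^{-5}$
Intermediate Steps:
$f{\left(O,P \right)} = P + 2 O$
$\frac{1}{67833 + \left(\left(-28674 + f{\left(p - 16,124 \right)}\right) + 22427\right)} = \frac{1}{67833 + \left(\left(-28674 + \left(124 + 2 \left(85 - 16\right)\right)\right) + 22427\right)} = \frac{1}{67833 + \left(\left(-28674 + \left(124 + 2 \cdot 69\right)\right) + 22427\right)} = \frac{1}{67833 + \left(\left(-28674 + \left(124 + 138\right)\right) + 22427\right)} = \frac{1}{67833 + \left(\left(-28674 + 262\right) + 22427\right)} = \frac{1}{67833 + \left(-28412 + 22427\right)} = \frac{1}{67833 - 5985} = \frac{1}{61848}$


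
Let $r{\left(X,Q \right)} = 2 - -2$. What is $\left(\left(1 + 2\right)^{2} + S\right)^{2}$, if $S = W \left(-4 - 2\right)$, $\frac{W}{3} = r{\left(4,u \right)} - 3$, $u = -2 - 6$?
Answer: $81$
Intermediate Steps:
$u = -8$ ($u = -2 - 6 = -8$)
$r{\left(X,Q \right)} = 4$ ($r{\left(X,Q \right)} = 2 + 2 = 4$)
$W = 3$ ($W = 3 \left(4 - 3\right) = 3 \cdot 1 = 3$)
$S = -18$ ($S = 3 \left(-4 - 2\right) = 3 \left(-6\right) = -18$)
$\left(\left(1 + 2\right)^{2} + S\right)^{2} = \left(\left(1 + 2\right)^{2} - 18\right)^{2} = \left(3^{2} - 18\right)^{2} = \left(9 - 18\right)^{2} = \left(-9\right)^{2} = 81$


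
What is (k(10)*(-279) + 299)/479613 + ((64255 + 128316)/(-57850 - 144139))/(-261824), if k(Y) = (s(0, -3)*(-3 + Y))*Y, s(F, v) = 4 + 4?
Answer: -8246935989952753/25364605894488768 ≈ -0.32514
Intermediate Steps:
s(F, v) = 8
k(Y) = Y*(-24 + 8*Y) (k(Y) = (8*(-3 + Y))*Y = (-24 + 8*Y)*Y = Y*(-24 + 8*Y))
(k(10)*(-279) + 299)/479613 + ((64255 + 128316)/(-57850 - 144139))/(-261824) = ((8*10*(-3 + 10))*(-279) + 299)/479613 + ((64255 + 128316)/(-57850 - 144139))/(-261824) = ((8*10*7)*(-279) + 299)*(1/479613) + (192571/(-201989))*(-1/261824) = (560*(-279) + 299)*(1/479613) + (192571*(-1/201989))*(-1/261824) = (-156240 + 299)*(1/479613) - 192571/201989*(-1/261824) = -155941*1/479613 + 192571/52885567936 = -155941/479613 + 192571/52885567936 = -8246935989952753/25364605894488768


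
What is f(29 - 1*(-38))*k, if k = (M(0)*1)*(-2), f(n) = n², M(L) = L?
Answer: 0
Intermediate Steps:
k = 0 (k = (0*1)*(-2) = 0*(-2) = 0)
f(29 - 1*(-38))*k = (29 - 1*(-38))²*0 = (29 + 38)²*0 = 67²*0 = 4489*0 = 0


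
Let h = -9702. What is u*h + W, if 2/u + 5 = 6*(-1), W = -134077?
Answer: -132313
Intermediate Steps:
u = -2/11 (u = 2/(-5 + 6*(-1)) = 2/(-5 - 6) = 2/(-11) = 2*(-1/11) = -2/11 ≈ -0.18182)
u*h + W = -2/11*(-9702) - 134077 = 1764 - 134077 = -132313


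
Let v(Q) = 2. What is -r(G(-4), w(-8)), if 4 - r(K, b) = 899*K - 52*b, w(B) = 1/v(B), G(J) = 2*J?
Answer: -7222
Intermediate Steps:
w(B) = ½ (w(B) = 1/2 = ½)
r(K, b) = 4 - 899*K + 52*b (r(K, b) = 4 - (899*K - 52*b) = 4 - (-52*b + 899*K) = 4 + (-899*K + 52*b) = 4 - 899*K + 52*b)
-r(G(-4), w(-8)) = -(4 - 1798*(-4) + 52*(½)) = -(4 - 899*(-8) + 26) = -(4 + 7192 + 26) = -1*7222 = -7222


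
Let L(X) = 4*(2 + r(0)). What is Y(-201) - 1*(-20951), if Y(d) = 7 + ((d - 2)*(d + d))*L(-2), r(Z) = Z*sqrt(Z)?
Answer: 673806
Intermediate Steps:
r(Z) = Z**(3/2)
L(X) = 8 (L(X) = 4*(2 + 0**(3/2)) = 4*(2 + 0) = 4*2 = 8)
Y(d) = 7 + 16*d*(-2 + d) (Y(d) = 7 + ((d - 2)*(d + d))*8 = 7 + ((-2 + d)*(2*d))*8 = 7 + (2*d*(-2 + d))*8 = 7 + 16*d*(-2 + d))
Y(-201) - 1*(-20951) = (7 - 32*(-201) + 16*(-201)**2) - 1*(-20951) = (7 + 6432 + 16*40401) + 20951 = (7 + 6432 + 646416) + 20951 = 652855 + 20951 = 673806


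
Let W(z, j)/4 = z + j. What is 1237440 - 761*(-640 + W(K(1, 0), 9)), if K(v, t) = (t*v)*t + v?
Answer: 1694040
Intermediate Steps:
K(v, t) = v + v*t² (K(v, t) = v*t² + v = v + v*t²)
W(z, j) = 4*j + 4*z (W(z, j) = 4*(z + j) = 4*(j + z) = 4*j + 4*z)
1237440 - 761*(-640 + W(K(1, 0), 9)) = 1237440 - 761*(-640 + (4*9 + 4*(1*(1 + 0²)))) = 1237440 - 761*(-640 + (36 + 4*(1*(1 + 0)))) = 1237440 - 761*(-640 + (36 + 4*(1*1))) = 1237440 - 761*(-640 + (36 + 4*1)) = 1237440 - 761*(-640 + (36 + 4)) = 1237440 - 761*(-640 + 40) = 1237440 - 761*(-600) = 1237440 - 1*(-456600) = 1237440 + 456600 = 1694040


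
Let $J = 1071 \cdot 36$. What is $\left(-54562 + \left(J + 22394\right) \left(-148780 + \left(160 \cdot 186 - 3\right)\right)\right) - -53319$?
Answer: $-7254453093$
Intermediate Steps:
$J = 38556$
$\left(-54562 + \left(J + 22394\right) \left(-148780 + \left(160 \cdot 186 - 3\right)\right)\right) - -53319 = \left(-54562 + \left(38556 + 22394\right) \left(-148780 + \left(160 \cdot 186 - 3\right)\right)\right) - -53319 = \left(-54562 + 60950 \left(-148780 + \left(29760 - 3\right)\right)\right) + 53319 = \left(-54562 + 60950 \left(-148780 + 29757\right)\right) + 53319 = \left(-54562 + 60950 \left(-119023\right)\right) + 53319 = \left(-54562 - 7254451850\right) + 53319 = -7254506412 + 53319 = -7254453093$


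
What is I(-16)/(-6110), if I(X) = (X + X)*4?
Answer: 64/3055 ≈ 0.020949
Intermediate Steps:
I(X) = 8*X (I(X) = (2*X)*4 = 8*X)
I(-16)/(-6110) = (8*(-16))/(-6110) = -128*(-1/6110) = 64/3055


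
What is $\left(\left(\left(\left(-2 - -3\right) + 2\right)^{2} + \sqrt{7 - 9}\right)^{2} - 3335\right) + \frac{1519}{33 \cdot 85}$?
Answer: $- \frac{9131561}{2805} + 18 i \sqrt{2} \approx -3255.5 + 25.456 i$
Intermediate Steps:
$\left(\left(\left(\left(-2 - -3\right) + 2\right)^{2} + \sqrt{7 - 9}\right)^{2} - 3335\right) + \frac{1519}{33 \cdot 85} = \left(\left(\left(\left(-2 + 3\right) + 2\right)^{2} + \sqrt{-2}\right)^{2} - 3335\right) + \frac{1519}{2805} = \left(\left(\left(1 + 2\right)^{2} + i \sqrt{2}\right)^{2} - 3335\right) + 1519 \cdot \frac{1}{2805} = \left(\left(3^{2} + i \sqrt{2}\right)^{2} - 3335\right) + \frac{1519}{2805} = \left(\left(9 + i \sqrt{2}\right)^{2} - 3335\right) + \frac{1519}{2805} = \left(-3335 + \left(9 + i \sqrt{2}\right)^{2}\right) + \frac{1519}{2805} = - \frac{9353156}{2805} + \left(9 + i \sqrt{2}\right)^{2}$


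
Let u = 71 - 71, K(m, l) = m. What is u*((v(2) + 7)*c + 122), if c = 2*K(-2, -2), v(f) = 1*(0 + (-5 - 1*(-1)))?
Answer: 0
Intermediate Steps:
v(f) = -4 (v(f) = 1*(0 + (-5 + 1)) = 1*(0 - 4) = 1*(-4) = -4)
c = -4 (c = 2*(-2) = -4)
u = 0
u*((v(2) + 7)*c + 122) = 0*((-4 + 7)*(-4) + 122) = 0*(3*(-4) + 122) = 0*(-12 + 122) = 0*110 = 0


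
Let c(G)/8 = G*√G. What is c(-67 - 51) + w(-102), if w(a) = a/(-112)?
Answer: 51/56 - 944*I*√118 ≈ 0.91071 - 10254.0*I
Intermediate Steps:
w(a) = -a/112 (w(a) = a*(-1/112) = -a/112)
c(G) = 8*G^(3/2) (c(G) = 8*(G*√G) = 8*G^(3/2))
c(-67 - 51) + w(-102) = 8*(-67 - 51)^(3/2) - 1/112*(-102) = 8*(-118)^(3/2) + 51/56 = 8*(-118*I*√118) + 51/56 = -944*I*√118 + 51/56 = 51/56 - 944*I*√118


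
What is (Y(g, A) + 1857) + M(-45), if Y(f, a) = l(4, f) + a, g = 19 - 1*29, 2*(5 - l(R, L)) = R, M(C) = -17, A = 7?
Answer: 1850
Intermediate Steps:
l(R, L) = 5 - R/2
g = -10 (g = 19 - 29 = -10)
Y(f, a) = 3 + a (Y(f, a) = (5 - ½*4) + a = (5 - 2) + a = 3 + a)
(Y(g, A) + 1857) + M(-45) = ((3 + 7) + 1857) - 17 = (10 + 1857) - 17 = 1867 - 17 = 1850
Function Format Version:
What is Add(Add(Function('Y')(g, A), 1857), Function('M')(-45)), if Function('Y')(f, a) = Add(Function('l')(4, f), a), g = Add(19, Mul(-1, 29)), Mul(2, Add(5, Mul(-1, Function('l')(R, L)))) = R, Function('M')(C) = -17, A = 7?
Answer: 1850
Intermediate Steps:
Function('l')(R, L) = Add(5, Mul(Rational(-1, 2), R))
g = -10 (g = Add(19, -29) = -10)
Function('Y')(f, a) = Add(3, a) (Function('Y')(f, a) = Add(Add(5, Mul(Rational(-1, 2), 4)), a) = Add(Add(5, -2), a) = Add(3, a))
Add(Add(Function('Y')(g, A), 1857), Function('M')(-45)) = Add(Add(Add(3, 7), 1857), -17) = Add(Add(10, 1857), -17) = Add(1867, -17) = 1850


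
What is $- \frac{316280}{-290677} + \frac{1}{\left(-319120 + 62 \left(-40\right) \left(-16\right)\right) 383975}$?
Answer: $\frac{33936203216429323}{31189053188398000} \approx 1.0881$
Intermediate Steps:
$- \frac{316280}{-290677} + \frac{1}{\left(-319120 + 62 \left(-40\right) \left(-16\right)\right) 383975} = \left(-316280\right) \left(- \frac{1}{290677}\right) + \frac{1}{-319120 - -39680} \cdot \frac{1}{383975} = \frac{316280}{290677} + \frac{1}{-319120 + 39680} \cdot \frac{1}{383975} = \frac{316280}{290677} + \frac{1}{-279440} \cdot \frac{1}{383975} = \frac{316280}{290677} - \frac{1}{107297974000} = \frac{33936203216429323}{31189053188398000}$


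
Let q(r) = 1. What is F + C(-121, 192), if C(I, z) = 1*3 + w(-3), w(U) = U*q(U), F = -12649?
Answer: -12649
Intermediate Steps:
w(U) = U (w(U) = U*1 = U)
C(I, z) = 0 (C(I, z) = 1*3 - 3 = 3 - 3 = 0)
F + C(-121, 192) = -12649 + 0 = -12649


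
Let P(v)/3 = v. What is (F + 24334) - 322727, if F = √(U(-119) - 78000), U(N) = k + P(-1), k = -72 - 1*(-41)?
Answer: -298393 + I*√78034 ≈ -2.9839e+5 + 279.35*I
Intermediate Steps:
k = -31 (k = -72 + 41 = -31)
P(v) = 3*v
U(N) = -34 (U(N) = -31 + 3*(-1) = -31 - 3 = -34)
F = I*√78034 (F = √(-34 - 78000) = √(-78034) = I*√78034 ≈ 279.35*I)
(F + 24334) - 322727 = (I*√78034 + 24334) - 322727 = (24334 + I*√78034) - 322727 = -298393 + I*√78034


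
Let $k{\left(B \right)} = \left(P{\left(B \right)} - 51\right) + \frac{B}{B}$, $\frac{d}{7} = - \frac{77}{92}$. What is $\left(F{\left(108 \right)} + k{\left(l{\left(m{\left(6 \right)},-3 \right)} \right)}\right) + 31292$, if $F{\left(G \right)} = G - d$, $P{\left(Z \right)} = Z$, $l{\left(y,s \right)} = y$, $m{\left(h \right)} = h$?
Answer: $\frac{2885291}{92} \approx 31362.0$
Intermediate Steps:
$d = - \frac{539}{92}$ ($d = 7 \left(- \frac{77}{92}\right) = - \frac{539}{92} \approx -5.8587$)
$F{\left(G \right)} = \frac{539}{92} + G$ ($F{\left(G \right)} = G - - \frac{539}{92} = G + \frac{539}{92} = \frac{539}{92} + G$)
$k{\left(B \right)} = -50 + B$ ($k{\left(B \right)} = \left(B - 51\right) + \frac{B}{B} = \left(-51 + B\right) + 1 = -50 + B$)
$\left(F{\left(108 \right)} + k{\left(l{\left(m{\left(6 \right)},-3 \right)} \right)}\right) + 31292 = \left(\left(\frac{539}{92} + 108\right) + \left(-50 + 6\right)\right) + 31292 = \left(\frac{10475}{92} - 44\right) + 31292 = \frac{6427}{92} + 31292 = \frac{2885291}{92}$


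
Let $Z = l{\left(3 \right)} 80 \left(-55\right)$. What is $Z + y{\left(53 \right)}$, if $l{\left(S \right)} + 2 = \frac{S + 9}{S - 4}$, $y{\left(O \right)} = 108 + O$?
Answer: $61761$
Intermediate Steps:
$l{\left(S \right)} = -2 + \frac{9 + S}{-4 + S}$ ($l{\left(S \right)} = -2 + \frac{S + 9}{S - 4} = -2 + \frac{9 + S}{-4 + S}$)
$Z = 61600$ ($Z = \frac{17 - 3}{-4 + 3} \cdot 80 \left(-55\right) = \frac{17 - 3}{-1} \cdot 80 \left(-55\right) = \left(-1\right) 14 \cdot 80 \left(-55\right) = \left(-14\right) 80 \left(-55\right) = \left(-1120\right) \left(-55\right) = 61600$)
$Z + y{\left(53 \right)} = 61600 + \left(108 + 53\right) = 61600 + 161 = 61761$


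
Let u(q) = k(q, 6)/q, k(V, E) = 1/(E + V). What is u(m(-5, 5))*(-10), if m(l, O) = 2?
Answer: -5/8 ≈ -0.62500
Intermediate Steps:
u(q) = 1/(q*(6 + q)) (u(q) = 1/((6 + q)*q) = 1/(q*(6 + q)))
u(m(-5, 5))*(-10) = (1/(2*(6 + 2)))*(-10) = ((1/2)/8)*(-10) = ((1/2)*(1/8))*(-10) = (1/16)*(-10) = -5/8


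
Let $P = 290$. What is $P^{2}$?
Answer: $84100$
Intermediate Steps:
$P^{2} = 290^{2} = 84100$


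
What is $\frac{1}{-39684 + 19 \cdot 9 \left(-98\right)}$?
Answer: $- \frac{1}{56442} \approx -1.7717 \cdot 10^{-5}$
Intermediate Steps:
$\frac{1}{-39684 + 19 \cdot 9 \left(-98\right)} = \frac{1}{-39684 + 171 \left(-98\right)} = \frac{1}{-39684 - 16758} = \frac{1}{-56442} = - \frac{1}{56442}$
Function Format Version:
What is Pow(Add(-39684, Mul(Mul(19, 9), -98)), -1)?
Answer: Rational(-1, 56442) ≈ -1.7717e-5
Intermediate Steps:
Pow(Add(-39684, Mul(Mul(19, 9), -98)), -1) = Pow(Add(-39684, Mul(171, -98)), -1) = Pow(Add(-39684, -16758), -1) = Pow(-56442, -1) = Rational(-1, 56442)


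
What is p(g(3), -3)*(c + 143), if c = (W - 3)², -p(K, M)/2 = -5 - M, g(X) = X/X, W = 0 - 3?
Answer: 716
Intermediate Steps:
W = -3
g(X) = 1
p(K, M) = 10 + 2*M (p(K, M) = -2*(-5 - M) = 10 + 2*M)
c = 36 (c = (-3 - 3)² = (-6)² = 36)
p(g(3), -3)*(c + 143) = (10 + 2*(-3))*(36 + 143) = (10 - 6)*179 = 4*179 = 716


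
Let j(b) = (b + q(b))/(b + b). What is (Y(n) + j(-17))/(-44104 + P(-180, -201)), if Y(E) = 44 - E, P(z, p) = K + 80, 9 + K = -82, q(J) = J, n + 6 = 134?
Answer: 83/44115 ≈ 0.0018814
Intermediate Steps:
n = 128 (n = -6 + 134 = 128)
K = -91 (K = -9 - 82 = -91)
P(z, p) = -11 (P(z, p) = -91 + 80 = -11)
j(b) = 1 (j(b) = (b + b)/(b + b) = (2*b)/((2*b)) = (2*b)*(1/(2*b)) = 1)
(Y(n) + j(-17))/(-44104 + P(-180, -201)) = ((44 - 1*128) + 1)/(-44104 - 11) = ((44 - 128) + 1)/(-44115) = (-84 + 1)*(-1/44115) = -83*(-1/44115) = 83/44115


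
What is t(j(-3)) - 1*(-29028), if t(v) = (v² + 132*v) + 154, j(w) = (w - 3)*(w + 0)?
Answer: 31882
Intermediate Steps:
j(w) = w*(-3 + w) (j(w) = (-3 + w)*w = w*(-3 + w))
t(v) = 154 + v² + 132*v
t(j(-3)) - 1*(-29028) = (154 + (-3*(-3 - 3))² + 132*(-3*(-3 - 3))) - 1*(-29028) = (154 + (-3*(-6))² + 132*(-3*(-6))) + 29028 = (154 + 18² + 132*18) + 29028 = (154 + 324 + 2376) + 29028 = 2854 + 29028 = 31882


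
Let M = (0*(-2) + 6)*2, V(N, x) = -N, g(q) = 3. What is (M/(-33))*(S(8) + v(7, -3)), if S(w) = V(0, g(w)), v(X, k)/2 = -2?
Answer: 16/11 ≈ 1.4545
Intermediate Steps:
v(X, k) = -4 (v(X, k) = 2*(-2) = -4)
S(w) = 0 (S(w) = -1*0 = 0)
M = 12 (M = (0 + 6)*2 = 6*2 = 12)
(M/(-33))*(S(8) + v(7, -3)) = (12/(-33))*(0 - 4) = (12*(-1/33))*(-4) = -4/11*(-4) = 16/11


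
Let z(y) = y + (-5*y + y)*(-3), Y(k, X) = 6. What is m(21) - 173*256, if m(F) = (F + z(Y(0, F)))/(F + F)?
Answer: -619999/14 ≈ -44286.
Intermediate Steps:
z(y) = 13*y (z(y) = y - 4*y*(-3) = y + 12*y = 13*y)
m(F) = (78 + F)/(2*F) (m(F) = (F + 13*6)/(F + F) = (F + 78)/((2*F)) = (78 + F)*(1/(2*F)) = (78 + F)/(2*F))
m(21) - 173*256 = (½)*(78 + 21)/21 - 173*256 = (½)*(1/21)*99 - 44288 = 33/14 - 44288 = -619999/14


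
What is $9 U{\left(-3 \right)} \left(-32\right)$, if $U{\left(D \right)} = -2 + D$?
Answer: $1440$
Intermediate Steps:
$9 U{\left(-3 \right)} \left(-32\right) = 9 \left(-2 - 3\right) \left(-32\right) = 9 \left(-5\right) \left(-32\right) = \left(-45\right) \left(-32\right) = 1440$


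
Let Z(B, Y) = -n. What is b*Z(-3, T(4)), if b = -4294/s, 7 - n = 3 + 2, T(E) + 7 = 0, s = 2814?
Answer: 4294/1407 ≈ 3.0519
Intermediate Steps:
T(E) = -7 (T(E) = -7 + 0 = -7)
n = 2 (n = 7 - (3 + 2) = 7 - 1*5 = 7 - 5 = 2)
b = -2147/1407 (b = -4294/2814 = -4294*1/2814 = -2147/1407 ≈ -1.5259)
Z(B, Y) = -2 (Z(B, Y) = -1*2 = -2)
b*Z(-3, T(4)) = -2147/1407*(-2) = 4294/1407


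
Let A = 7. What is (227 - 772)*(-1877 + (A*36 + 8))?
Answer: 881265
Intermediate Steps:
(227 - 772)*(-1877 + (A*36 + 8)) = (227 - 772)*(-1877 + (7*36 + 8)) = -545*(-1877 + (252 + 8)) = -545*(-1877 + 260) = -545*(-1617) = 881265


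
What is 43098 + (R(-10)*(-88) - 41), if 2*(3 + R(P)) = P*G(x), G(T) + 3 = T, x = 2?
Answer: 42881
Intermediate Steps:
G(T) = -3 + T
R(P) = -3 - P/2 (R(P) = -3 + (P*(-3 + 2))/2 = -3 + (P*(-1))/2 = -3 + (-P)/2 = -3 - P/2)
43098 + (R(-10)*(-88) - 41) = 43098 + ((-3 - ½*(-10))*(-88) - 41) = 43098 + ((-3 + 5)*(-88) - 41) = 43098 + (2*(-88) - 41) = 43098 + (-176 - 41) = 43098 - 217 = 42881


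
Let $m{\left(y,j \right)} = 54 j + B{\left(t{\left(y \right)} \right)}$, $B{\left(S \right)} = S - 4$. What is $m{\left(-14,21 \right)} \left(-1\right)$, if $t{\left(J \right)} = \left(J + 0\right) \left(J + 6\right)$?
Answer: $-1242$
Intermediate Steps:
$t{\left(J \right)} = J \left(6 + J\right)$
$B{\left(S \right)} = -4 + S$ ($B{\left(S \right)} = S + \left(-4 + 0\right) = S - 4 = -4 + S$)
$m{\left(y,j \right)} = -4 + 54 j + y \left(6 + y\right)$ ($m{\left(y,j \right)} = 54 j + \left(-4 + y \left(6 + y\right)\right) = -4 + 54 j + y \left(6 + y\right)$)
$m{\left(-14,21 \right)} \left(-1\right) = \left(-4 + 54 \cdot 21 - 14 \left(6 - 14\right)\right) \left(-1\right) = \left(-4 + 1134 - -112\right) \left(-1\right) = \left(-4 + 1134 + 112\right) \left(-1\right) = 1242 \left(-1\right) = -1242$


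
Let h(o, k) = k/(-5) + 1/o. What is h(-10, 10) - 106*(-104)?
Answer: 110219/10 ≈ 11022.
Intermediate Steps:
h(o, k) = 1/o - k/5 (h(o, k) = k*(-⅕) + 1/o = -k/5 + 1/o = 1/o - k/5)
h(-10, 10) - 106*(-104) = (1/(-10) - ⅕*10) - 106*(-104) = (-⅒ - 2) + 11024 = -21/10 + 11024 = 110219/10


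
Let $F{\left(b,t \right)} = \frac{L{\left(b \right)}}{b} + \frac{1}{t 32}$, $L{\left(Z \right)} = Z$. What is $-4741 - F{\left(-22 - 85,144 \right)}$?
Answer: $- \frac{21851137}{4608} \approx -4742.0$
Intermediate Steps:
$F{\left(b,t \right)} = 1 + \frac{1}{32 t}$ ($F{\left(b,t \right)} = \frac{b}{b} + \frac{1}{t 32} = 1 + \frac{1}{t} \frac{1}{32} = 1 + \frac{1}{32 t}$)
$-4741 - F{\left(-22 - 85,144 \right)} = -4741 - \frac{\frac{1}{32} + 144}{144} = -4741 - \frac{1}{144} \cdot \frac{4609}{32} = -4741 - \frac{4609}{4608} = - \frac{21851137}{4608}$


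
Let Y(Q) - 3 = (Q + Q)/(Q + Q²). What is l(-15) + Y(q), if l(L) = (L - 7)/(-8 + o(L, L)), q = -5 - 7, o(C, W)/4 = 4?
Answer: 3/44 ≈ 0.068182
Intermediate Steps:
o(C, W) = 16 (o(C, W) = 4*4 = 16)
q = -12
l(L) = -7/8 + L/8 (l(L) = (L - 7)/(-8 + 16) = (-7 + L)/8 = (-7 + L)*(⅛) = -7/8 + L/8)
Y(Q) = 3 + 2*Q/(Q + Q²) (Y(Q) = 3 + (Q + Q)/(Q + Q²) = 3 + (2*Q)/(Q + Q²) = 3 + 2*Q/(Q + Q²))
l(-15) + Y(q) = (-7/8 + (⅛)*(-15)) + (5 + 3*(-12))/(1 - 12) = (-7/8 - 15/8) + (5 - 36)/(-11) = -11/4 - 1/11*(-31) = -11/4 + 31/11 = 3/44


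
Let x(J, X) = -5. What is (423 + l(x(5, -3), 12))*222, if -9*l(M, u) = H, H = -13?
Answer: 282680/3 ≈ 94227.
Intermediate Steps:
l(M, u) = 13/9 (l(M, u) = -⅑*(-13) = 13/9)
(423 + l(x(5, -3), 12))*222 = (423 + 13/9)*222 = (3820/9)*222 = 282680/3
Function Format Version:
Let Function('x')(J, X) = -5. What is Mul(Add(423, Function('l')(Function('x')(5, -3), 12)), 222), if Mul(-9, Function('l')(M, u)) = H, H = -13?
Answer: Rational(282680, 3) ≈ 94227.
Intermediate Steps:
Function('l')(M, u) = Rational(13, 9) (Function('l')(M, u) = Mul(Rational(-1, 9), -13) = Rational(13, 9))
Mul(Add(423, Function('l')(Function('x')(5, -3), 12)), 222) = Mul(Add(423, Rational(13, 9)), 222) = Mul(Rational(3820, 9), 222) = Rational(282680, 3)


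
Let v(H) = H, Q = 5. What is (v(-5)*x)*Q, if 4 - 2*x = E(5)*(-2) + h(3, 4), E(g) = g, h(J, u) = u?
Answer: -125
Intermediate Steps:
x = 5 (x = 2 - (5*(-2) + 4)/2 = 2 - (-10 + 4)/2 = 2 - ½*(-6) = 2 + 3 = 5)
(v(-5)*x)*Q = -5*5*5 = -25*5 = -125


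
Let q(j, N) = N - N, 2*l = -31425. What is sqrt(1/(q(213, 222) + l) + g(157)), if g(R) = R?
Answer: sqrt(6201689811)/6285 ≈ 12.530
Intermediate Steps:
l = -31425/2 (l = (1/2)*(-31425) = -31425/2 ≈ -15713.)
q(j, N) = 0
sqrt(1/(q(213, 222) + l) + g(157)) = sqrt(1/(0 - 31425/2) + 157) = sqrt(1/(-31425/2) + 157) = sqrt(-2/31425 + 157) = sqrt(4933723/31425) = sqrt(6201689811)/6285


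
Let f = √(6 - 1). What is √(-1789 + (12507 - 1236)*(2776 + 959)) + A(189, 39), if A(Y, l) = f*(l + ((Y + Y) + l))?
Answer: 2*√10523849 + 456*√5 ≈ 7507.7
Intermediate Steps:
f = √5 ≈ 2.2361
A(Y, l) = √5*(2*Y + 2*l) (A(Y, l) = √5*(l + ((Y + Y) + l)) = √5*(l + (2*Y + l)) = √5*(l + (l + 2*Y)) = √5*(2*Y + 2*l))
√(-1789 + (12507 - 1236)*(2776 + 959)) + A(189, 39) = √(-1789 + (12507 - 1236)*(2776 + 959)) + 2*√5*(189 + 39) = √(-1789 + 11271*3735) + 2*√5*228 = √(-1789 + 42097185) + 456*√5 = √42095396 + 456*√5 = 2*√10523849 + 456*√5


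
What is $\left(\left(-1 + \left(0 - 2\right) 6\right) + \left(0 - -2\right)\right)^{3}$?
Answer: $-1331$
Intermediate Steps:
$\left(\left(-1 + \left(0 - 2\right) 6\right) + \left(0 - -2\right)\right)^{3} = \left(\left(-1 - 12\right) + \left(0 + 2\right)\right)^{3} = \left(\left(-1 - 12\right) + 2\right)^{3} = \left(-13 + 2\right)^{3} = \left(-11\right)^{3} = -1331$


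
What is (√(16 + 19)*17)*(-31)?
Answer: -527*√35 ≈ -3117.8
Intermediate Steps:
(√(16 + 19)*17)*(-31) = (√35*17)*(-31) = (17*√35)*(-31) = -527*√35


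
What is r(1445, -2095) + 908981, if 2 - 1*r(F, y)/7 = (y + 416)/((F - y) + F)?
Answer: 4531351828/4985 ≈ 9.0900e+5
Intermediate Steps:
r(F, y) = 14 - 7*(416 + y)/(-y + 2*F) (r(F, y) = 14 - 7*(y + 416)/((F - y) + F) = 14 - 7*(416 + y)/(-y + 2*F))
r(1445, -2095) + 908981 = 7*(-416 - 3*(-2095) + 4*1445)/(-1*(-2095) + 2*1445) + 908981 = 7*(-416 + 6285 + 5780)/(2095 + 2890) + 908981 = 7*11649/4985 + 908981 = 7*(1/4985)*11649 + 908981 = 81543/4985 + 908981 = 4531351828/4985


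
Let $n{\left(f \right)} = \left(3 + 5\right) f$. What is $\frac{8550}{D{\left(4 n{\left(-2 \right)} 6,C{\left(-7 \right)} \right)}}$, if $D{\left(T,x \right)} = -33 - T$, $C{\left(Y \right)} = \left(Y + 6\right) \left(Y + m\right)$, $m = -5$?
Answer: $\frac{950}{39} \approx 24.359$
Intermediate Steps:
$n{\left(f \right)} = 8 f$
$C{\left(Y \right)} = \left(-5 + Y\right) \left(6 + Y\right)$ ($C{\left(Y \right)} = \left(Y + 6\right) \left(Y - 5\right) = \left(6 + Y\right) \left(-5 + Y\right) = \left(-5 + Y\right) \left(6 + Y\right)$)
$\frac{8550}{D{\left(4 n{\left(-2 \right)} 6,C{\left(-7 \right)} \right)}} = \frac{8550}{-33 - 4 \cdot 8 \left(-2\right) 6} = \frac{8550}{-33 - 4 \left(-16\right) 6} = \frac{8550}{-33 - \left(-64\right) 6} = \frac{8550}{-33 - -384} = \frac{8550}{-33 + 384} = \frac{8550}{351} = 8550 \cdot \frac{1}{351} = \frac{950}{39}$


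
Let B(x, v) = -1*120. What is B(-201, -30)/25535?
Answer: -24/5107 ≈ -0.0046994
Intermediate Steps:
B(x, v) = -120
B(-201, -30)/25535 = -120/25535 = -120*1/25535 = -24/5107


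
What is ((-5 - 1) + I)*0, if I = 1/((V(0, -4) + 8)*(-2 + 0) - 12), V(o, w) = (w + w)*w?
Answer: 0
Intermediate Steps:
V(o, w) = 2*w² (V(o, w) = (2*w)*w = 2*w²)
I = -1/92 (I = 1/((2*(-4)² + 8)*(-2 + 0) - 12) = 1/((2*16 + 8)*(-2) - 12) = 1/((32 + 8)*(-2) - 12) = 1/(40*(-2) - 12) = 1/(-80 - 12) = 1/(-92) = -1/92 ≈ -0.010870)
((-5 - 1) + I)*0 = ((-5 - 1) - 1/92)*0 = (-6 - 1/92)*0 = -553/92*0 = 0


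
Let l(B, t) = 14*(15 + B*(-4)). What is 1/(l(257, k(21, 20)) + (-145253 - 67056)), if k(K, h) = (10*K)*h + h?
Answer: -1/226491 ≈ -4.4152e-6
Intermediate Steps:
k(K, h) = h + 10*K*h (k(K, h) = 10*K*h + h = h + 10*K*h)
l(B, t) = 210 - 56*B (l(B, t) = 14*(15 - 4*B) = 210 - 56*B)
1/(l(257, k(21, 20)) + (-145253 - 67056)) = 1/((210 - 56*257) + (-145253 - 67056)) = 1/((210 - 14392) - 212309) = 1/(-14182 - 212309) = 1/(-226491) = -1/226491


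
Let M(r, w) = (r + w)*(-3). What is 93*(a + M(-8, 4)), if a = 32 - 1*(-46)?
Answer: 8370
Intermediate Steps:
a = 78 (a = 32 + 46 = 78)
M(r, w) = -3*r - 3*w
93*(a + M(-8, 4)) = 93*(78 + (-3*(-8) - 3*4)) = 93*(78 + (24 - 12)) = 93*(78 + 12) = 93*90 = 8370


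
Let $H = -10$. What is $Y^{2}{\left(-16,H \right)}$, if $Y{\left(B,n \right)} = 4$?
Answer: $16$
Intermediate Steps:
$Y^{2}{\left(-16,H \right)} = 4^{2} = 16$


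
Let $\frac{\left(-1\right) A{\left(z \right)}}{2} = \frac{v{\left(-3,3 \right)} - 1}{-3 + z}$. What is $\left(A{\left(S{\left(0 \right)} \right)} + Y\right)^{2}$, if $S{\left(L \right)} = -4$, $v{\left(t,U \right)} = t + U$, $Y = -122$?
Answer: $\frac{732736}{49} \approx 14954.0$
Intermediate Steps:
$v{\left(t,U \right)} = U + t$
$A{\left(z \right)} = \frac{2}{-3 + z}$ ($A{\left(z \right)} = - 2 \frac{\left(3 - 3\right) - 1}{-3 + z} = - 2 \frac{0 - 1}{-3 + z} = - 2 \left(- \frac{1}{-3 + z}\right) = \frac{2}{-3 + z}$)
$\left(A{\left(S{\left(0 \right)} \right)} + Y\right)^{2} = \left(\frac{2}{-3 - 4} - 122\right)^{2} = \left(\frac{2}{-7} - 122\right)^{2} = \left(2 \left(- \frac{1}{7}\right) - 122\right)^{2} = \left(- \frac{2}{7} - 122\right)^{2} = \left(- \frac{856}{7}\right)^{2} = \frac{732736}{49}$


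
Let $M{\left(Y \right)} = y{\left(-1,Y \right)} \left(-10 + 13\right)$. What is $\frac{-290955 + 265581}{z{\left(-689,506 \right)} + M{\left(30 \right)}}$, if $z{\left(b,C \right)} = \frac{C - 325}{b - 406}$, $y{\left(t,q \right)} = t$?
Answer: $\frac{13892265}{1733} \approx 8016.3$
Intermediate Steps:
$z{\left(b,C \right)} = \frac{-325 + C}{-406 + b}$
$M{\left(Y \right)} = -3$ ($M{\left(Y \right)} = - (-10 + 13) = \left(-1\right) 3 = -3$)
$\frac{-290955 + 265581}{z{\left(-689,506 \right)} + M{\left(30 \right)}} = \frac{-290955 + 265581}{\frac{-325 + 506}{-406 - 689} - 3} = - \frac{25374}{\frac{1}{-1095} \cdot 181 - 3} = - \frac{25374}{\left(- \frac{1}{1095}\right) 181 - 3} = - \frac{25374}{- \frac{181}{1095} - 3} = - \frac{25374}{- \frac{3466}{1095}} = \left(-25374\right) \left(- \frac{1095}{3466}\right) = \frac{13892265}{1733}$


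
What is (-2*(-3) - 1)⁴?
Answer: 625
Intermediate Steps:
(-2*(-3) - 1)⁴ = (6 - 1)⁴ = 5⁴ = 625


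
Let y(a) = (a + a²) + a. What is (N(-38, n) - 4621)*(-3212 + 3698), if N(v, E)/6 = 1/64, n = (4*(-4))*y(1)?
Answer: -35932167/16 ≈ -2.2458e+6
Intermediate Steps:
y(a) = a² + 2*a
n = -48 (n = (4*(-4))*(1*(2 + 1)) = -16*3 = -48)
N(v, E) = 3/32 (N(v, E) = 6/64 = 6*(1/64) = 3/32)
(N(-38, n) - 4621)*(-3212 + 3698) = (3/32 - 4621)*(-3212 + 3698) = -147869/32*486 = -35932167/16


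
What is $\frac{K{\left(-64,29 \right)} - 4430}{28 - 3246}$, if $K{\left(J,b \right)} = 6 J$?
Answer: $\frac{2407}{1609} \approx 1.496$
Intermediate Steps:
$\frac{K{\left(-64,29 \right)} - 4430}{28 - 3246} = \frac{6 \left(-64\right) - 4430}{28 - 3246} = \frac{-384 - 4430}{-3218} = \left(-4814\right) \left(- \frac{1}{3218}\right) = \frac{2407}{1609}$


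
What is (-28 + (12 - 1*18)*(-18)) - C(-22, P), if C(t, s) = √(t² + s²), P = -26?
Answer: 80 - 2*√290 ≈ 45.941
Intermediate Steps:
C(t, s) = √(s² + t²)
(-28 + (12 - 1*18)*(-18)) - C(-22, P) = (-28 + (12 - 1*18)*(-18)) - √((-26)² + (-22)²) = (-28 + (12 - 18)*(-18)) - √(676 + 484) = (-28 - 6*(-18)) - √1160 = (-28 + 108) - 2*√290 = 80 - 2*√290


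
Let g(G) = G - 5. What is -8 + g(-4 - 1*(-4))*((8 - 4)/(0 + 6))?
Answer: -34/3 ≈ -11.333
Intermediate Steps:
g(G) = -5 + G
-8 + g(-4 - 1*(-4))*((8 - 4)/(0 + 6)) = -8 + (-5 + (-4 - 1*(-4)))*((8 - 4)/(0 + 6)) = -8 + (-5 + (-4 + 4))*(4/6) = -8 + (-5 + 0)*(4*(1/6)) = -8 - 5*2/3 = -8 - 10/3 = -34/3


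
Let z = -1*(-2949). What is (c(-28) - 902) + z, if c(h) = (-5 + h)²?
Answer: 3136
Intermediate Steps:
z = 2949
(c(-28) - 902) + z = ((-5 - 28)² - 902) + 2949 = ((-33)² - 902) + 2949 = (1089 - 902) + 2949 = 187 + 2949 = 3136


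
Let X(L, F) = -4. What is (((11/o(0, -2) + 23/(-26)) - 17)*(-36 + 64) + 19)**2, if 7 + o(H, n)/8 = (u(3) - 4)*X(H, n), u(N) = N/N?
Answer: 3798133641/16900 ≈ 2.2474e+5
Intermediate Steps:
u(N) = 1
o(H, n) = 40 (o(H, n) = -56 + 8*((1 - 4)*(-4)) = -56 + 8*(-3*(-4)) = -56 + 8*12 = -56 + 96 = 40)
(((11/o(0, -2) + 23/(-26)) - 17)*(-36 + 64) + 19)**2 = (((11/40 + 23/(-26)) - 17)*(-36 + 64) + 19)**2 = (((11*(1/40) + 23*(-1/26)) - 17)*28 + 19)**2 = (((11/40 - 23/26) - 17)*28 + 19)**2 = ((-317/520 - 17)*28 + 19)**2 = (-9157/520*28 + 19)**2 = (-64099/130 + 19)**2 = (-61629/130)**2 = 3798133641/16900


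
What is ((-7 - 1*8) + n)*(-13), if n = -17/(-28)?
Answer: 5239/28 ≈ 187.11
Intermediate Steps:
n = 17/28 (n = -17*(-1/28) = 17/28 ≈ 0.60714)
((-7 - 1*8) + n)*(-13) = ((-7 - 1*8) + 17/28)*(-13) = ((-7 - 8) + 17/28)*(-13) = (-15 + 17/28)*(-13) = -403/28*(-13) = 5239/28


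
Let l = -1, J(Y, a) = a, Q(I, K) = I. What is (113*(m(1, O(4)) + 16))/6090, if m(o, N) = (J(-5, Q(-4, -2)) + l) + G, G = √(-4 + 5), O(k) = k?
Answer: 226/1015 ≈ 0.22266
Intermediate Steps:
G = 1 (G = √1 = 1)
m(o, N) = -4 (m(o, N) = (-4 - 1) + 1 = -5 + 1 = -4)
(113*(m(1, O(4)) + 16))/6090 = (113*(-4 + 16))/6090 = (113*12)*(1/6090) = 1356*(1/6090) = 226/1015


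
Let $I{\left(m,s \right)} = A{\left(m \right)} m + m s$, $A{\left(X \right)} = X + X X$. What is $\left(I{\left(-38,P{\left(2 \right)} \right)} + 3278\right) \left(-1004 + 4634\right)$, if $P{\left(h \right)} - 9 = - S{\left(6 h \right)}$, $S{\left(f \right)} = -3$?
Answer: $-183699780$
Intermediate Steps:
$A{\left(X \right)} = X + X^{2}$
$P{\left(h \right)} = 12$ ($P{\left(h \right)} = 9 - -3 = 9 + 3 = 12$)
$I{\left(m,s \right)} = m s + m^{2} \left(1 + m\right)$ ($I{\left(m,s \right)} = m \left(1 + m\right) m + m s = m^{2} \left(1 + m\right) + m s = m s + m^{2} \left(1 + m\right)$)
$\left(I{\left(-38,P{\left(2 \right)} \right)} + 3278\right) \left(-1004 + 4634\right) = \left(- 38 \left(12 - 38 \left(1 - 38\right)\right) + 3278\right) \left(-1004 + 4634\right) = \left(- 38 \left(12 - -1406\right) + 3278\right) 3630 = \left(- 38 \left(12 + 1406\right) + 3278\right) 3630 = \left(\left(-38\right) 1418 + 3278\right) 3630 = \left(-53884 + 3278\right) 3630 = \left(-50606\right) 3630 = -183699780$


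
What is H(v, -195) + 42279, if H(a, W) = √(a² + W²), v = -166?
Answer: 42279 + √65581 ≈ 42535.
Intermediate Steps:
H(a, W) = √(W² + a²)
H(v, -195) + 42279 = √((-195)² + (-166)²) + 42279 = √(38025 + 27556) + 42279 = √65581 + 42279 = 42279 + √65581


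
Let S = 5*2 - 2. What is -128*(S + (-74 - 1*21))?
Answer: 11136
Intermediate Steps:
S = 8 (S = 10 - 2 = 8)
-128*(S + (-74 - 1*21)) = -128*(8 + (-74 - 1*21)) = -128*(8 + (-74 - 21)) = -128*(8 - 95) = -128*(-87) = 11136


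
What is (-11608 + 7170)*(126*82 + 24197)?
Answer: -153239702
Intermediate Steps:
(-11608 + 7170)*(126*82 + 24197) = -4438*(10332 + 24197) = -4438*34529 = -153239702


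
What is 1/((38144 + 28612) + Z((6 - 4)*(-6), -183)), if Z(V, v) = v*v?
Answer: 1/100245 ≈ 9.9756e-6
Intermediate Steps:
Z(V, v) = v**2
1/((38144 + 28612) + Z((6 - 4)*(-6), -183)) = 1/((38144 + 28612) + (-183)**2) = 1/(66756 + 33489) = 1/100245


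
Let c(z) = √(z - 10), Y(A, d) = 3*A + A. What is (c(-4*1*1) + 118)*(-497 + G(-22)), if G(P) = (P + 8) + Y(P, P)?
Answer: -70682 - 599*I*√14 ≈ -70682.0 - 2241.3*I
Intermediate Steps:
Y(A, d) = 4*A
c(z) = √(-10 + z)
G(P) = 8 + 5*P (G(P) = (P + 8) + 4*P = (8 + P) + 4*P = 8 + 5*P)
(c(-4*1*1) + 118)*(-497 + G(-22)) = (√(-10 - 4*1*1) + 118)*(-497 + (8 + 5*(-22))) = (√(-10 - 4*1) + 118)*(-497 + (8 - 110)) = (√(-10 - 4) + 118)*(-497 - 102) = (√(-14) + 118)*(-599) = (I*√14 + 118)*(-599) = (118 + I*√14)*(-599) = -70682 - 599*I*√14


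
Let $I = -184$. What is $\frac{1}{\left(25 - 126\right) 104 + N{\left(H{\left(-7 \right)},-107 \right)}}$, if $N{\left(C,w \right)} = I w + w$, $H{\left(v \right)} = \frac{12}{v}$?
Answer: $\frac{1}{9077} \approx 0.00011017$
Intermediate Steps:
$N{\left(C,w \right)} = - 183 w$ ($N{\left(C,w \right)} = - 184 w + w = - 183 w$)
$\frac{1}{\left(25 - 126\right) 104 + N{\left(H{\left(-7 \right)},-107 \right)}} = \frac{1}{\left(25 - 126\right) 104 - -19581} = \frac{1}{\left(-101\right) 104 + 19581} = \frac{1}{-10504 + 19581} = \frac{1}{9077}$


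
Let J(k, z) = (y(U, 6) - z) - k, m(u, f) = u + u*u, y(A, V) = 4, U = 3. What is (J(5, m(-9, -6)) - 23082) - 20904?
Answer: -44059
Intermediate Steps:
m(u, f) = u + u**2
J(k, z) = 4 - k - z (J(k, z) = (4 - z) - k = 4 - k - z)
(J(5, m(-9, -6)) - 23082) - 20904 = ((4 - 1*5 - (-9)*(1 - 9)) - 23082) - 20904 = ((4 - 5 - (-9)*(-8)) - 23082) - 20904 = ((4 - 5 - 1*72) - 23082) - 20904 = ((4 - 5 - 72) - 23082) - 20904 = (-73 - 23082) - 20904 = -23155 - 20904 = -44059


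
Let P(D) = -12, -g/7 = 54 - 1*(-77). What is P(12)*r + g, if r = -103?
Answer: 319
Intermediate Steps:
g = -917 (g = -7*(54 - 1*(-77)) = -7*(54 + 77) = -7*131 = -917)
P(12)*r + g = -12*(-103) - 917 = 1236 - 917 = 319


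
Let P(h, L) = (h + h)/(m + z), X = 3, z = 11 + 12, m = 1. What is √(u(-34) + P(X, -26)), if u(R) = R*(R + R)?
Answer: √9249/2 ≈ 48.086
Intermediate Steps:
z = 23
u(R) = 2*R² (u(R) = R*(2*R) = 2*R²)
P(h, L) = h/12 (P(h, L) = (h + h)/(1 + 23) = (2*h)/24 = (2*h)*(1/24) = h/12)
√(u(-34) + P(X, -26)) = √(2*(-34)² + (1/12)*3) = √(2*1156 + ¼) = √(2312 + ¼) = √(9249/4) = √9249/2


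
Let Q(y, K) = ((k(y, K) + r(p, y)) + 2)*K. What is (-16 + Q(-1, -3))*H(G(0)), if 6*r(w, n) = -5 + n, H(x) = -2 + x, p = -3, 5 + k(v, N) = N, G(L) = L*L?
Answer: -10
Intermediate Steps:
G(L) = L**2
k(v, N) = -5 + N
r(w, n) = -5/6 + n/6 (r(w, n) = (-5 + n)/6 = -5/6 + n/6)
Q(y, K) = K*(-23/6 + K + y/6) (Q(y, K) = (((-5 + K) + (-5/6 + y/6)) + 2)*K = ((-35/6 + K + y/6) + 2)*K = (-23/6 + K + y/6)*K = K*(-23/6 + K + y/6))
(-16 + Q(-1, -3))*H(G(0)) = (-16 + (1/6)*(-3)*(-23 - 1 + 6*(-3)))*(-2 + 0**2) = (-16 + (1/6)*(-3)*(-23 - 1 - 18))*(-2 + 0) = (-16 + (1/6)*(-3)*(-42))*(-2) = (-16 + 21)*(-2) = 5*(-2) = -10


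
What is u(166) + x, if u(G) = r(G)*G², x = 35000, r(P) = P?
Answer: 4609296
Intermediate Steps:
u(G) = G³ (u(G) = G*G² = G³)
u(166) + x = 166³ + 35000 = 4574296 + 35000 = 4609296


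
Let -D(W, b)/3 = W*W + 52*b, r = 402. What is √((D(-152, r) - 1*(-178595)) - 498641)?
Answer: 3*I*√50230 ≈ 672.36*I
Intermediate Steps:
D(W, b) = -156*b - 3*W² (D(W, b) = -3*(W*W + 52*b) = -3*(W² + 52*b) = -156*b - 3*W²)
√((D(-152, r) - 1*(-178595)) - 498641) = √(((-156*402 - 3*(-152)²) - 1*(-178595)) - 498641) = √(((-62712 - 3*23104) + 178595) - 498641) = √(((-62712 - 69312) + 178595) - 498641) = √((-132024 + 178595) - 498641) = √(46571 - 498641) = √(-452070) = 3*I*√50230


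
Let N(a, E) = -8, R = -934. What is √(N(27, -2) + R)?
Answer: I*√942 ≈ 30.692*I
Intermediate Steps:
√(N(27, -2) + R) = √(-8 - 934) = √(-942) = I*√942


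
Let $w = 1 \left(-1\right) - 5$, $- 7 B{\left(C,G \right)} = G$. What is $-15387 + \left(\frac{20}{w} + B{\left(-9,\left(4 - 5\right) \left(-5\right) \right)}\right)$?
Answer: $- \frac{323212}{21} \approx -15391.0$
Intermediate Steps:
$B{\left(C,G \right)} = - \frac{G}{7}$
$w = -6$ ($w = -1 - 5 = -6$)
$-15387 + \left(\frac{20}{w} + B{\left(-9,\left(4 - 5\right) \left(-5\right) \right)}\right) = -15387 - \left(\frac{10}{3} + \frac{1}{7} \left(4 - 5\right) \left(-5\right)\right) = -15387 - \left(\frac{10}{3} + \frac{\left(-1\right) \left(-5\right)}{7}\right) = -15387 - \frac{85}{21} = - \frac{323212}{21}$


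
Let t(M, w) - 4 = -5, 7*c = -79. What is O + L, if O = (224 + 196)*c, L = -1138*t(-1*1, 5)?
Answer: -3602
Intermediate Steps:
c = -79/7 (c = (⅐)*(-79) = -79/7 ≈ -11.286)
t(M, w) = -1 (t(M, w) = 4 - 5 = -1)
L = 1138 (L = -1138*(-1) = 1138)
O = -4740 (O = (224 + 196)*(-79/7) = 420*(-79/7) = -4740)
O + L = -4740 + 1138 = -3602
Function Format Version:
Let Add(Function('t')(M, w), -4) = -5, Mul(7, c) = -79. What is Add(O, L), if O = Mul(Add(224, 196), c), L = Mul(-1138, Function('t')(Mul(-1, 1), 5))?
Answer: -3602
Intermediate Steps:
c = Rational(-79, 7) (c = Mul(Rational(1, 7), -79) = Rational(-79, 7) ≈ -11.286)
Function('t')(M, w) = -1 (Function('t')(M, w) = Add(4, -5) = -1)
L = 1138 (L = Mul(-1138, -1) = 1138)
O = -4740 (O = Mul(Add(224, 196), Rational(-79, 7)) = Mul(420, Rational(-79, 7)) = -4740)
Add(O, L) = Add(-4740, 1138) = -3602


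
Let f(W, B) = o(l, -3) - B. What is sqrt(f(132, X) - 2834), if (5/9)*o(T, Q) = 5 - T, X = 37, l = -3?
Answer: 69*I*sqrt(15)/5 ≈ 53.447*I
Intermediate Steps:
o(T, Q) = 9 - 9*T/5 (o(T, Q) = 9*(5 - T)/5 = 9 - 9*T/5)
f(W, B) = 72/5 - B (f(W, B) = (9 - 9/5*(-3)) - B = (9 + 27/5) - B = 72/5 - B)
sqrt(f(132, X) - 2834) = sqrt((72/5 - 1*37) - 2834) = sqrt((72/5 - 37) - 2834) = sqrt(-113/5 - 2834) = sqrt(-14283/5) = 69*I*sqrt(15)/5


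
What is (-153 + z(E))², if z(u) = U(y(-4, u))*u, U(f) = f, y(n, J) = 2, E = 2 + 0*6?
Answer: 22201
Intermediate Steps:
E = 2 (E = 2 + 0 = 2)
z(u) = 2*u
(-153 + z(E))² = (-153 + 2*2)² = (-153 + 4)² = (-149)² = 22201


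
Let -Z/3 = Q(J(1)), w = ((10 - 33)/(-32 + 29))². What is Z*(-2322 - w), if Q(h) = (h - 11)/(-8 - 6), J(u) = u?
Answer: 15305/3 ≈ 5101.7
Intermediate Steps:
w = 529/9 (w = (-23/(-3))² = (-23*(-⅓))² = (23/3)² = 529/9 ≈ 58.778)
Q(h) = 11/14 - h/14 (Q(h) = (-11 + h)/(-14) = (-11 + h)*(-1/14) = 11/14 - h/14)
Z = -15/7 (Z = -3*(11/14 - 1/14*1) = -3*(11/14 - 1/14) = -3*5/7 = -15/7 ≈ -2.1429)
Z*(-2322 - w) = -15*(-2322 - 1*529/9)/7 = -15*(-2322 - 529/9)/7 = -15/7*(-21427/9) = 15305/3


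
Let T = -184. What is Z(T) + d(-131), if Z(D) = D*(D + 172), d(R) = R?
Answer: 2077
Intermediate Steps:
Z(D) = D*(172 + D)
Z(T) + d(-131) = -184*(172 - 184) - 131 = -184*(-12) - 131 = 2208 - 131 = 2077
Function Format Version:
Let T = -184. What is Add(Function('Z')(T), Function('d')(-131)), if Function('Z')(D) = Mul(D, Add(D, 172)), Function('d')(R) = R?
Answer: 2077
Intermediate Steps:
Function('Z')(D) = Mul(D, Add(172, D))
Add(Function('Z')(T), Function('d')(-131)) = Add(Mul(-184, Add(172, -184)), -131) = Add(Mul(-184, -12), -131) = Add(2208, -131) = 2077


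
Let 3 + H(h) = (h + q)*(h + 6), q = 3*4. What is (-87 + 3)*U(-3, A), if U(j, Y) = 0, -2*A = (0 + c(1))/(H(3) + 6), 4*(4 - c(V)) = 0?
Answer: 0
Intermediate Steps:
c(V) = 4 (c(V) = 4 - ¼*0 = 4 + 0 = 4)
q = 12
H(h) = -3 + (6 + h)*(12 + h) (H(h) = -3 + (h + 12)*(h + 6) = -3 + (12 + h)*(6 + h) = -3 + (6 + h)*(12 + h))
A = -1/69 (A = -(0 + 4)/(2*((69 + 3² + 18*3) + 6)) = -2/((69 + 9 + 54) + 6) = -2/(132 + 6) = -2/138 = -½*2/69 = -1/69 ≈ -0.014493)
(-87 + 3)*U(-3, A) = (-87 + 3)*0 = -84*0 = 0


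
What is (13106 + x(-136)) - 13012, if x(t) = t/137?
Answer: 12742/137 ≈ 93.007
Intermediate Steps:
x(t) = t/137 (x(t) = t*(1/137) = t/137)
(13106 + x(-136)) - 13012 = (13106 + (1/137)*(-136)) - 13012 = (13106 - 136/137) - 13012 = 1795386/137 - 13012 = 12742/137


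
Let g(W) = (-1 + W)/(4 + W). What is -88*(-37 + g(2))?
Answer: 9724/3 ≈ 3241.3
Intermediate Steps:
g(W) = (-1 + W)/(4 + W)
-88*(-37 + g(2)) = -88*(-37 + (-1 + 2)/(4 + 2)) = -88*(-37 + 1/6) = -88*(-221/6) = 9724/3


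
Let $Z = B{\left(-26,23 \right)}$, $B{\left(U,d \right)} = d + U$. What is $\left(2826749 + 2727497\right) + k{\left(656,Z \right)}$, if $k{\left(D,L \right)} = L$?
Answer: $5554243$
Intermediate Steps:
$B{\left(U,d \right)} = U + d$
$Z = -3$ ($Z = -26 + 23 = -3$)
$\left(2826749 + 2727497\right) + k{\left(656,Z \right)} = \left(2826749 + 2727497\right) - 3 = 5554246 - 3 = 5554243$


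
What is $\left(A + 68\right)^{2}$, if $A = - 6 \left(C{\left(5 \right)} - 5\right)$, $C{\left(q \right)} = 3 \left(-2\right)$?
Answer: $17956$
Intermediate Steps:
$C{\left(q \right)} = -6$
$A = 66$ ($A = - 6 \left(-6 - 5\right) = \left(-6\right) \left(-11\right) = 66$)
$\left(A + 68\right)^{2} = \left(66 + 68\right)^{2} = 134^{2} = 17956$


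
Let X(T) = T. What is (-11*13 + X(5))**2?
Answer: 19044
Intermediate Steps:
(-11*13 + X(5))**2 = (-11*13 + 5)**2 = (-143 + 5)**2 = (-138)**2 = 19044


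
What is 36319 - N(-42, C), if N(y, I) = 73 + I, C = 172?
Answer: 36074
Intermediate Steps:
36319 - N(-42, C) = 36319 - (73 + 172) = 36319 - 1*245 = 36319 - 245 = 36074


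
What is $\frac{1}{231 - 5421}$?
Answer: $- \frac{1}{5190} \approx -0.00019268$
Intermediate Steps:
$\frac{1}{231 - 5421} = \frac{1}{-5190} = - \frac{1}{5190}$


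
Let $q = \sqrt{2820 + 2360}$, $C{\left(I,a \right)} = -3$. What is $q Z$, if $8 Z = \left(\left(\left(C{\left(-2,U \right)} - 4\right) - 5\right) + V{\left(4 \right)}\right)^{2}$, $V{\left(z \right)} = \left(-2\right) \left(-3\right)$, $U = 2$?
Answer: $9 \sqrt{1295} \approx 323.88$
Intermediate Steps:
$V{\left(z \right)} = 6$
$q = 2 \sqrt{1295}$ ($q = \sqrt{5180} = 2 \sqrt{1295} \approx 71.972$)
$Z = \frac{9}{2}$ ($Z = \frac{\left(\left(\left(-3 - 4\right) - 5\right) + 6\right)^{2}}{8} = \frac{\left(\left(-7 - 5\right) + 6\right)^{2}}{8} = \frac{\left(-12 + 6\right)^{2}}{8} = \frac{\left(-6\right)^{2}}{8} = \frac{1}{8} \cdot 36 = \frac{9}{2} \approx 4.5$)
$q Z = 2 \sqrt{1295} \cdot \frac{9}{2} = 9 \sqrt{1295}$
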